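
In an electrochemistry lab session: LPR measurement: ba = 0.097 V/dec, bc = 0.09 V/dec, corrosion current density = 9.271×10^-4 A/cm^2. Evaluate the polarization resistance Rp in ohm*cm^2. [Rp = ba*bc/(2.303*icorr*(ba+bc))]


Apply the Stern-Geary equation: Rp = ba*bc / (2.303*icorr*(ba+bc))
ba*bc = 0.097*0.09 = 0.00873
ba+bc = 0.187; 2.303*icorr*(ba+bc) = 2.303*9.271×10^-4*0.187 = 3.9926581×10^-4
Rp = 0.00873 / 3.9926581×10^-4 = 21.87 ohm*cm^2

21.87 ohm*cm^2


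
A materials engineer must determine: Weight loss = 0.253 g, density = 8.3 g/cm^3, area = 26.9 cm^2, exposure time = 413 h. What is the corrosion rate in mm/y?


Apply the mm/y weight-loss relation: CR = 87600 * W / (D * A * T)
Numerator: 87600 * 0.253 = 22162.8
Denominator: 8.3 * 26.9 * 413 = 92210.51
CR = 22162.8 / 92210.51 = 0.24035 mm/y

0.24035 mm/y


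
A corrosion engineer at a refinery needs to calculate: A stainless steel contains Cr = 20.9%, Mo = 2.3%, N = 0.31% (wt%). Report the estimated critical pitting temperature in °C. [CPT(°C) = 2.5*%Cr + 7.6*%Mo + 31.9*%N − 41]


Apply the ASTM G48 empirical CPT estimate: CPT(°C) = 2.5*%Cr + 7.6*%Mo + 31.9*%N − 41
2.5*20.9 = 52.25; 7.6*2.3 = 17.48; 31.9*0.31 = 9.889
CPT = 52.25 + 17.48 + 9.889 − 41 = 38.619 °C
Rounded to 0.1 °C: CPT ≈ 38.6 °C

38.6 °C


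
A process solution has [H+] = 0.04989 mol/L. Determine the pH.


pH = −log10[H+]
pH = −log10(0.04989) = 1.3

1.3


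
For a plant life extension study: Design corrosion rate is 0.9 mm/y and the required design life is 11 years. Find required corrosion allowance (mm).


Corrosion allowance = CR × design life
CA = 0.9 * 11 = 9.9 mm

9.9 mm


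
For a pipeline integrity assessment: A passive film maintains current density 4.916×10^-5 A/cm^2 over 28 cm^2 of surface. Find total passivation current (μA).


I = i_pass * A, then convert A → μA (×10^6)
I = 4.916×10^-5 * 28 * 10^6 = 1376.48 μA

1376.48 μA


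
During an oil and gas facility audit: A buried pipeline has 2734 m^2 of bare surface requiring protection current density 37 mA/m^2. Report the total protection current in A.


I = area * current density, then convert mA → A (÷1000)
I = 2734 * 37 / 1000 = 101.16 A

101.16 A


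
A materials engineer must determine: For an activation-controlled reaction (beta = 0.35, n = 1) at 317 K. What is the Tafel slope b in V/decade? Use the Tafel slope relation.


Apply the Tafel slope relation: b = 2.303*R*T/(beta*n*F)
Numerator: 2.303 * 8.314 * 317 = 6069.64
Denominator: 0.35 * 1 * 96485 = 33769.75
b = 6069.64 / 33769.75 = 0.1797 V/decade

0.1797 V/decade


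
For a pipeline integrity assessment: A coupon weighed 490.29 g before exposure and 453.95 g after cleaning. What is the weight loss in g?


Weight loss = initial − final
WL = 490.29 − 453.95 = 36.34 g

36.34 g


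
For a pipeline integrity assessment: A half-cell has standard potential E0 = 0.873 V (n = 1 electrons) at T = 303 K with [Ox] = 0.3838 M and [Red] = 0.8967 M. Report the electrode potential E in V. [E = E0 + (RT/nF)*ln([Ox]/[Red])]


Apply the Nernst equation: E = E0 + (RT/nF)*ln([Ox]/[Red])
Step 1: RT/nF = 8.314*303/(1*96485) = 0.02610916 V
Step 2: [Ox]/[Red] = 0.3838/0.8967 = 0.428014
Step 3: ln(0.428014) = -0.848599
Step 4: correction = 0.02610916 * -0.848599 = -0.0222 V
E = 0.873 + -0.0222 = 0.8508 V

0.8508 V


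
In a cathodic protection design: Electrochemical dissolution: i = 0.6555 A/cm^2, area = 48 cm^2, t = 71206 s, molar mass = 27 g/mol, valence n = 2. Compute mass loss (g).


Apply Faraday's law: m = i*A*t*M / (n*F)
Total charge passed Q = i*A*t = 0.6555*48*71206 = 2240425.584 C
m = Q*M/(n*F) = 2240425.584*27/(2*96485) = 313.476 g

313.476 g


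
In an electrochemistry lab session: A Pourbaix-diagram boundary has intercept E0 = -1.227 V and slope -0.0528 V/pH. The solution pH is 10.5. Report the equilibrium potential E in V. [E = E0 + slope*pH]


Apply the Pourbaix line equation: E = E0 + slope*pH
E = -1.227 + (-0.0528)*10.5 = -1.227 + (-0.5544) = -1.7814 V
Rounded to 3 decimal places: E = -1.781 V

-1.781 V


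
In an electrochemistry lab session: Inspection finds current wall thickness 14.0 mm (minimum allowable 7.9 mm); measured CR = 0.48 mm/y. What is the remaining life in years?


Apply the remaining-life relation: RL = (t_current − t_min) / CR
RL = (14.0 − 7.9) / 0.48 = 6.1 / 0.48 = 12.7 years

12.7 years


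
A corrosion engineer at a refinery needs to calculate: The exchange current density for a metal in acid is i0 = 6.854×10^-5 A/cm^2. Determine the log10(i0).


i0 = 6.854×10^-5 A/cm^2
log10(i0) = -4.164

-4.164


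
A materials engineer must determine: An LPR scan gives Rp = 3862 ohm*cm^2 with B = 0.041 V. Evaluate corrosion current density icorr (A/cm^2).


Apply the Stern-Geary relation: icorr = B / Rp
icorr = 0.041 / 3862 = 1.062×10^-5 A/cm^2

1.062×10^-5 A/cm^2


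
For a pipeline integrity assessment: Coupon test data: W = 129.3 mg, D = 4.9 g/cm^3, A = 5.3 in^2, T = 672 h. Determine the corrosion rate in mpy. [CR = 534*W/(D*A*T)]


Apply the mpy weight-loss relation: CR = 534 * W / (D * A * T)
Numerator: 534 * 129.3 = 69046.2
Denominator: 4.9 * 5.3 * 672 = 17451.84
CR = 69046.2 / 17451.84 = 3.9564 mpy

3.9564 mpy


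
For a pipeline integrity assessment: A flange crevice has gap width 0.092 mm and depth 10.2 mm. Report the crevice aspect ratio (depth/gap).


Aspect ratio = depth / gap
Ratio = 10.2 / 0.092 = 110.9

110.9


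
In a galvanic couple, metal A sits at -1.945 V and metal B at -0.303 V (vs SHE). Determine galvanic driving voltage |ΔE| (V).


Driving voltage is the absolute potential difference.
|ΔE| = |-1.945 − (-0.303)| = 1.642 V

1.642 V


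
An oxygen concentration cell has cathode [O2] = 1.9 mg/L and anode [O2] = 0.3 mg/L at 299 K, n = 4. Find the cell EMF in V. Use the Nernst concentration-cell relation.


Apply the Nernst concentration-cell relation: E = (RT/nF)*ln(C_cathode/C_anode)
RT/nF = 8.314*299/(4*96485) = 0.00644112 V
ln(1.9/0.3) = 1.84583
E = 0.00644112 * 1.84583 = 0.01189 V

0.01189 V


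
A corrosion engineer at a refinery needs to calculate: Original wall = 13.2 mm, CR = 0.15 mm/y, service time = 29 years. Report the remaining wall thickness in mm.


Remaining wall = original − CR × time
t = 13.2 − 0.15*29 = 13.2 − 4.35 = 8.85 mm

8.85 mm


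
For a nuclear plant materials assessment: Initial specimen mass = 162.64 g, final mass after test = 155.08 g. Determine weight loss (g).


Weight loss = initial − final
WL = 162.64 − 155.08 = 7.56 g

7.56 g


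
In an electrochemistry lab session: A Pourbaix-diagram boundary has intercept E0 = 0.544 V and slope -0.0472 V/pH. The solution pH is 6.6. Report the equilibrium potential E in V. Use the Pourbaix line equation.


Apply the Pourbaix line equation: E = E0 + slope*pH
E = 0.544 + (-0.0472)*6.6 = 0.544 + (-0.31152) = 0.23248 V
Rounded to 3 decimal places: E = 0.232 V

0.232 V


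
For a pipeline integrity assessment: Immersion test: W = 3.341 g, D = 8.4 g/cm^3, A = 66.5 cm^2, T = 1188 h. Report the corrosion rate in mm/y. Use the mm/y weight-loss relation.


Apply the mm/y weight-loss relation: CR = 87600 * W / (D * A * T)
Numerator: 87600 * 3.341 = 292671.6
Denominator: 8.4 * 66.5 * 1188 = 663616.8
CR = 292671.6 / 663616.8 = 0.441 mm/y

0.441 mm/y


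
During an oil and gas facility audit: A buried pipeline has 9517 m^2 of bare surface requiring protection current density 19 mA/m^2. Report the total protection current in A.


I = area * current density, then convert mA → A (÷1000)
I = 9517 * 19 / 1000 = 180.82 A

180.82 A


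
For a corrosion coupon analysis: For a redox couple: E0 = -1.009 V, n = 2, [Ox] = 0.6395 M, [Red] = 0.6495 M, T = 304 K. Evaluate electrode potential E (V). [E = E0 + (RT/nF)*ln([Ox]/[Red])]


Apply the Nernst equation: E = E0 + (RT/nF)*ln([Ox]/[Red])
Step 1: RT/nF = 8.314*304/(2*96485) = 0.01309766 V
Step 2: [Ox]/[Red] = 0.6395/0.6495 = 0.984604
Step 3: ln(0.984604) = -0.015516
Step 4: correction = 0.01309766 * -0.015516 = -0.0002 V
E = -1.009 + -0.0002 = -1.0092 V

-1.0092 V


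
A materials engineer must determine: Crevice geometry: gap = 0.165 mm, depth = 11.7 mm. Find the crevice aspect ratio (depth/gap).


Aspect ratio = depth / gap
Ratio = 11.7 / 0.165 = 70.9

70.9


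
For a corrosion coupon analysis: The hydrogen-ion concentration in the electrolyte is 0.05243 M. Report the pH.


pH = −log10[H+]
pH = −log10(0.05243) = 1.28

1.28


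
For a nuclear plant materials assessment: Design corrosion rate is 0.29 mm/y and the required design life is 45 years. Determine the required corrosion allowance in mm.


Corrosion allowance = CR × design life
CA = 0.29 * 45 = 13.05 mm

13.05 mm


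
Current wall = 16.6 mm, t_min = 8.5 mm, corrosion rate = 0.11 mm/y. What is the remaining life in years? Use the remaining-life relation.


Apply the remaining-life relation: RL = (t_current − t_min) / CR
RL = (16.6 − 8.5) / 0.11 = 8.1 / 0.11 = 73.6 years

73.6 years


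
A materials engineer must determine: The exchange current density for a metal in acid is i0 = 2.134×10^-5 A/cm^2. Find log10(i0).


i0 = 2.134×10^-5 A/cm^2
log10(i0) = -4.671

-4.671


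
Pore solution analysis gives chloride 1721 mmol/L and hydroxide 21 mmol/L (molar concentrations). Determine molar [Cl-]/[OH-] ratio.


Threshold parameter = [Cl-] / [OH-] (molar basis; both in mmol/L, so units cancel)
Ratio = 1721 / 21 = 81.95

81.95


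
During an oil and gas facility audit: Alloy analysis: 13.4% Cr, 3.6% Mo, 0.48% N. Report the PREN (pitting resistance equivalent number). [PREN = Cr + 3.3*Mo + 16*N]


Apply the PREN formula: PREN = Cr + 3.3*Mo + 16*N
PREN = 13.4 + 3.3*3.6 + 16*0.48
PREN = 13.4 + 11.88 + 7.68 = 32.96

32.96


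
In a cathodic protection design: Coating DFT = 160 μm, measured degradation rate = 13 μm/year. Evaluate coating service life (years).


Service life = thickness / degradation rate
Life = 160 / 13 = 12.3 years

12.3 years


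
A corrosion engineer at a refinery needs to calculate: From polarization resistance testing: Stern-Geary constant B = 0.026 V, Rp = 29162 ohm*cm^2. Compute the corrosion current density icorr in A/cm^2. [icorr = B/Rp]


Apply the Stern-Geary relation: icorr = B / Rp
icorr = 0.026 / 29162 = 8.916×10^-7 A/cm^2

8.916×10^-7 A/cm^2


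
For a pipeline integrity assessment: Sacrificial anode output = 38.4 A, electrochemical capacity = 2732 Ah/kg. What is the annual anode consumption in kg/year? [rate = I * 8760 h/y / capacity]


Annual consumption = current * hours per year / capacity
Rate = 38.4 * 8760 / 2732 = 123.1 kg/year

123.1 kg/year


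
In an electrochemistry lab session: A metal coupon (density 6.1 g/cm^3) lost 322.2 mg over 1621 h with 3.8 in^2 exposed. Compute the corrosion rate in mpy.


Apply the mpy weight-loss relation: CR = 534 * W / (D * A * T)
Numerator: 534 * 322.2 = 172054.8
Denominator: 6.1 * 3.8 * 1621 = 37574.78
CR = 172054.8 / 37574.78 = 4.579 mpy

4.579 mpy


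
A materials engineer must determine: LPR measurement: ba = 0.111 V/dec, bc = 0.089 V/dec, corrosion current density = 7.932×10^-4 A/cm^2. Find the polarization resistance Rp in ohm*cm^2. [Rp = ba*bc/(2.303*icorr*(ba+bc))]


Apply the Stern-Geary equation: Rp = ba*bc / (2.303*icorr*(ba+bc))
ba*bc = 0.111*0.089 = 0.009879
ba+bc = 0.2; 2.303*icorr*(ba+bc) = 2.303*7.932×10^-4*0.2 = 3.6534792×10^-4
Rp = 0.009879 / 3.6534792×10^-4 = 27.0 ohm*cm^2

27.0 ohm*cm^2


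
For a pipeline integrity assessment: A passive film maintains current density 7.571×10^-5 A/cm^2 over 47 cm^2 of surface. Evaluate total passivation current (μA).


I = i_pass * A, then convert A → μA (×10^6)
I = 7.571×10^-5 * 47 * 10^6 = 3558.37 μA

3558.37 μA


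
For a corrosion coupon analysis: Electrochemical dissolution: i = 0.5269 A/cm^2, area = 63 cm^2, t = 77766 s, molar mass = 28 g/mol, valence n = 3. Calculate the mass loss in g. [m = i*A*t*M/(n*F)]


Apply Faraday's law: m = i*A*t*M / (n*F)
Total charge passed Q = i*A*t = 0.5269*63*77766 = 2581419.0402 C
m = Q*M/(n*F) = 2581419.0402*28/(3*96485) = 249.7097 g

249.7097 g


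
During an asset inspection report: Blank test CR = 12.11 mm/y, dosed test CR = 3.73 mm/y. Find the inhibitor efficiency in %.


Apply the inhibitor-efficiency definition: IE = (CR_blank − CR_inh)/CR_blank × 100
IE = (12.11 − 3.73) / 12.11 × 100
IE = 8.38 / 12.11 × 100 = 69.2 %

69.2 %


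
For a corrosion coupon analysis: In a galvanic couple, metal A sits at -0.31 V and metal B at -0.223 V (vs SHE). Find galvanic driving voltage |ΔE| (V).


Driving voltage is the absolute potential difference.
|ΔE| = |-0.31 − (-0.223)| = 0.087 V

0.087 V


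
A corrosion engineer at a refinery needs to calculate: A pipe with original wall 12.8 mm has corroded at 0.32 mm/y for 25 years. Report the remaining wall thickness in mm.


Remaining wall = original − CR × time
t = 12.8 − 0.32*25 = 12.8 − 8.0 = 4.8 mm

4.8 mm


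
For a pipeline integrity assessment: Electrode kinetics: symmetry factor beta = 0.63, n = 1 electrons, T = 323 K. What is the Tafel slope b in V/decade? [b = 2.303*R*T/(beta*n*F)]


Apply the Tafel slope relation: b = 2.303*R*T/(beta*n*F)
Numerator: 2.303 * 8.314 * 323 = 6184.53
Denominator: 0.63 * 1 * 96485 = 60785.55
b = 6184.53 / 60785.55 = 0.102 V/decade

0.102 V/decade


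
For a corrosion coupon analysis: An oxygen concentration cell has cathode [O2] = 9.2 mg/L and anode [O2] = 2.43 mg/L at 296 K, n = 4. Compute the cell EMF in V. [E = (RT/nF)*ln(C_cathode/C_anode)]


Apply the Nernst concentration-cell relation: E = (RT/nF)*ln(C_cathode/C_anode)
RT/nF = 8.314*296/(4*96485) = 0.00637649 V
ln(9.2/2.43) = 1.33131
E = 0.00637649 * 1.33131 = 0.00849 V

0.00849 V


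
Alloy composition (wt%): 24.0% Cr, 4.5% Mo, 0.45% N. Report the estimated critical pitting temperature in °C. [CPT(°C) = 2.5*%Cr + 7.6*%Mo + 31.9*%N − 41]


Apply the ASTM G48 empirical CPT estimate: CPT(°C) = 2.5*%Cr + 7.6*%Mo + 31.9*%N − 41
2.5*24.0 = 60; 7.6*4.5 = 34.2; 31.9*0.45 = 14.355
CPT = 60 + 34.2 + 14.355 − 41 = 67.555 °C
Rounded to 0.1 °C: CPT ≈ 67.6 °C

67.6 °C


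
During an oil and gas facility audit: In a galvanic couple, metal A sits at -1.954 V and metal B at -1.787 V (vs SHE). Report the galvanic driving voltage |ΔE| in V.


Driving voltage is the absolute potential difference.
|ΔE| = |-1.954 − (-1.787)| = 0.167 V

0.167 V


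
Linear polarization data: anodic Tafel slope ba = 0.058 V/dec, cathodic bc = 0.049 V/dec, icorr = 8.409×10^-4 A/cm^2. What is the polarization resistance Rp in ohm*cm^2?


Apply the Stern-Geary equation: Rp = ba*bc / (2.303*icorr*(ba+bc))
ba*bc = 0.058*0.049 = 0.002842
ba+bc = 0.107; 2.303*icorr*(ba+bc) = 2.303*8.409×10^-4*0.107 = 2.0721542×10^-4
Rp = 0.002842 / 2.0721542×10^-4 = 13.72 ohm*cm^2

13.72 ohm*cm^2


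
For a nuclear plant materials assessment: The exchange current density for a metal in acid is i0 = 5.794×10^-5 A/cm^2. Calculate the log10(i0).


i0 = 5.794×10^-5 A/cm^2
log10(i0) = -4.237

-4.237


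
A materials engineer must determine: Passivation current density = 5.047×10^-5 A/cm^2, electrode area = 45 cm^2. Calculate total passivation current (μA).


I = i_pass * A, then convert A → μA (×10^6)
I = 5.047×10^-5 * 45 * 10^6 = 2271.15 μA

2271.15 μA


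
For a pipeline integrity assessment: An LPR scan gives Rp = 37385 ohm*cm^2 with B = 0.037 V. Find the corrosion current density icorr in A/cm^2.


Apply the Stern-Geary relation: icorr = B / Rp
icorr = 0.037 / 37385 = 9.897×10^-7 A/cm^2

9.897×10^-7 A/cm^2


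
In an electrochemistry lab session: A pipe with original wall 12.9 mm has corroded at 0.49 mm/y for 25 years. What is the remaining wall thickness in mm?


Remaining wall = original − CR × time
t = 12.9 − 0.49*25 = 12.9 − 12.25 = 0.65 mm

0.65 mm


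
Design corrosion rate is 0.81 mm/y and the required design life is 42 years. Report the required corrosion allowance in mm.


Corrosion allowance = CR × design life
CA = 0.81 * 42 = 34.02 mm

34.02 mm


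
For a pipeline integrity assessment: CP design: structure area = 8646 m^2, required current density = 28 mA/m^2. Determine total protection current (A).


I = area * current density, then convert mA → A (÷1000)
I = 8646 * 28 / 1000 = 242.09 A

242.09 A


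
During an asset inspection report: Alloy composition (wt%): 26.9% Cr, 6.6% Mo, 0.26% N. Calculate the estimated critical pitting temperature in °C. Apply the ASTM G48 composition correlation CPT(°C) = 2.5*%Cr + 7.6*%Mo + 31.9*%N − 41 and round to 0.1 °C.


Apply the ASTM G48 empirical CPT estimate: CPT(°C) = 2.5*%Cr + 7.6*%Mo + 31.9*%N − 41
2.5*26.9 = 67.25; 7.6*6.6 = 50.16; 31.9*0.26 = 8.294
CPT = 67.25 + 50.16 + 8.294 − 41 = 84.704 °C
Rounded to 0.1 °C: CPT ≈ 84.7 °C

84.7 °C


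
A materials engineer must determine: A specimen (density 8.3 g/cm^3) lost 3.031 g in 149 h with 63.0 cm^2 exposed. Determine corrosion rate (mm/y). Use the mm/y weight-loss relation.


Apply the mm/y weight-loss relation: CR = 87600 * W / (D * A * T)
Numerator: 87600 * 3.031 = 265515.6
Denominator: 8.3 * 63.0 * 149 = 77912.1
CR = 265515.6 / 77912.1 = 3.4079 mm/y

3.4079 mm/y


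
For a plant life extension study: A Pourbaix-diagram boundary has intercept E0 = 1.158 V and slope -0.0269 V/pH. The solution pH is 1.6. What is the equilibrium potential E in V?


Apply the Pourbaix line equation: E = E0 + slope*pH
E = 1.158 + (-0.0269)*1.6 = 1.158 + (-0.04304) = 1.11496 V
Rounded to 4 decimal places: E = 1.1150 V

1.1150 V


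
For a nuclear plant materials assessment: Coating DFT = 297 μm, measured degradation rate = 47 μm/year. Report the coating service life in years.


Service life = thickness / degradation rate
Life = 297 / 47 = 6.3 years

6.3 years


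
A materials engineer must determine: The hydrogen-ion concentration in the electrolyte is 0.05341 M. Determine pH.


pH = −log10[H+]
pH = −log10(0.05341) = 1.27

1.27


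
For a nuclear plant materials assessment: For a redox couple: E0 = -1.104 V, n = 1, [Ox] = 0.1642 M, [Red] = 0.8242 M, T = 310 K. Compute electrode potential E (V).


Apply the Nernst equation: E = E0 + (RT/nF)*ln([Ox]/[Red])
Step 1: RT/nF = 8.314*310/(1*96485) = 0.02671234 V
Step 2: [Ox]/[Red] = 0.1642/0.8242 = 0.199223
Step 3: ln(0.199223) = -1.61333
Step 4: correction = 0.02671234 * -1.61333 = -0.043 V
E = -1.104 + -0.043 = -1.147 V

-1.147 V


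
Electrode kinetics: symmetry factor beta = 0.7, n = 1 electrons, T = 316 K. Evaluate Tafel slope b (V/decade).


Apply the Tafel slope relation: b = 2.303*R*T/(beta*n*F)
Numerator: 2.303 * 8.314 * 316 = 6050.5
Denominator: 0.7 * 1 * 96485 = 67539.5
b = 6050.5 / 67539.5 = 0.0896 V/decade

0.0896 V/decade


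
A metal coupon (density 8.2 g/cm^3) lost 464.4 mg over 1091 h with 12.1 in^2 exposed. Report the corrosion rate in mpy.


Apply the mpy weight-loss relation: CR = 534 * W / (D * A * T)
Numerator: 534 * 464.4 = 247989.6
Denominator: 8.2 * 12.1 * 1091 = 108249.02
CR = 247989.6 / 108249.02 = 2.291 mpy

2.291 mpy


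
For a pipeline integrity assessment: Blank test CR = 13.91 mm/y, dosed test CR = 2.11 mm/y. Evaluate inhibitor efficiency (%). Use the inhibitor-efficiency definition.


Apply the inhibitor-efficiency definition: IE = (CR_blank − CR_inh)/CR_blank × 100
IE = (13.91 − 2.11) / 13.91 × 100
IE = 11.8 / 13.91 × 100 = 84.8 %

84.8 %


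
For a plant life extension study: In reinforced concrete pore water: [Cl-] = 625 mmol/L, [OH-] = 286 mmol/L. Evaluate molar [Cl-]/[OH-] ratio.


Threshold parameter = [Cl-] / [OH-] (molar basis; both in mmol/L, so units cancel)
Ratio = 625 / 286 = 2.19

2.19


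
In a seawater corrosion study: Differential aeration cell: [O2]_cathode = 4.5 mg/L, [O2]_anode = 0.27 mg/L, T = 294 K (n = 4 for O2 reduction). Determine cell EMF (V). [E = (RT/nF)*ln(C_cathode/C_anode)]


Apply the Nernst concentration-cell relation: E = (RT/nF)*ln(C_cathode/C_anode)
RT/nF = 8.314*294/(4*96485) = 0.00633341 V
ln(4.5/0.27) = 2.81341
E = 0.00633341 * 2.81341 = 0.01782 V

0.01782 V


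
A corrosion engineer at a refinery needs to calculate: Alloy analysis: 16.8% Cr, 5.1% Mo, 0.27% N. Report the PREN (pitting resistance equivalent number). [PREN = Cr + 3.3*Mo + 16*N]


Apply the PREN formula: PREN = Cr + 3.3*Mo + 16*N
PREN = 16.8 + 3.3*5.1 + 16*0.27
PREN = 16.8 + 16.83 + 4.32 = 37.95

37.95


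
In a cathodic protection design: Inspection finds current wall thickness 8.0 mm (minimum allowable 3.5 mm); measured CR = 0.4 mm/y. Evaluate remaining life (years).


Apply the remaining-life relation: RL = (t_current − t_min) / CR
RL = (8.0 − 3.5) / 0.4 = 4.5 / 0.4 = 11.3 years

11.3 years


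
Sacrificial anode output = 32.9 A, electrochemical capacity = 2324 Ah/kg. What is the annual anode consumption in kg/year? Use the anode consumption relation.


Annual consumption = current * hours per year / capacity
Rate = 32.9 * 8760 / 2324 = 124.0 kg/year

124.0 kg/year


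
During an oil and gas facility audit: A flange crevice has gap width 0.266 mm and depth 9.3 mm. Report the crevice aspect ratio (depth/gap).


Aspect ratio = depth / gap
Ratio = 9.3 / 0.266 = 35.0

35.0


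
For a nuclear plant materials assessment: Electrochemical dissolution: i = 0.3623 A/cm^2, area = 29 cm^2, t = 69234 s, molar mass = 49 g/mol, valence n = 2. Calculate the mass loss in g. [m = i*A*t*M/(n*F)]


Apply Faraday's law: m = i*A*t*M / (n*F)
Total charge passed Q = i*A*t = 0.3623*29*69234 = 727420.8678 C
m = Q*M/(n*F) = 727420.8678*49/(2*96485) = 184.7107 g

184.7107 g


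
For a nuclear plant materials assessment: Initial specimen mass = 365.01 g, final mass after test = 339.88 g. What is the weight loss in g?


Weight loss = initial − final
WL = 365.01 − 339.88 = 25.13 g

25.13 g


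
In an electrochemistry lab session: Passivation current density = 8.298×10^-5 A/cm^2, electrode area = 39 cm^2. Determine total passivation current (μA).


I = i_pass * A, then convert A → μA (×10^6)
I = 8.298×10^-5 * 39 * 10^6 = 3236.22 μA

3236.22 μA


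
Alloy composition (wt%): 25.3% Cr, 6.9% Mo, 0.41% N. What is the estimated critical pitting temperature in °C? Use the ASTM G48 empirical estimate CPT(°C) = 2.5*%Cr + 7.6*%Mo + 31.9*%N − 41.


Apply the ASTM G48 empirical CPT estimate: CPT(°C) = 2.5*%Cr + 7.6*%Mo + 31.9*%N − 41
2.5*25.3 = 63.25; 7.6*6.9 = 52.44; 31.9*0.41 = 13.079
CPT = 63.25 + 52.44 + 13.079 − 41 = 87.769 °C
Rounded to 0.1 °C: CPT ≈ 87.8 °C

87.8 °C


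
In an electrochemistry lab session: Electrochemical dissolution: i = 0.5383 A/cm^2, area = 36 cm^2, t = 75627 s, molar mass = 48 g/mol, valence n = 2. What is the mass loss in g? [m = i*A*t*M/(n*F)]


Apply Faraday's law: m = i*A*t*M / (n*F)
Total charge passed Q = i*A*t = 0.5383*36*75627 = 1465560.5076 C
m = Q*M/(n*F) = 1465560.5076*48/(2*96485) = 364.5484 g

364.5484 g


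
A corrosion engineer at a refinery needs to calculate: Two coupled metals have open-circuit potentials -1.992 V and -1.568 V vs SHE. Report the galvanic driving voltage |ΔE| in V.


Driving voltage is the absolute potential difference.
|ΔE| = |-1.992 − (-1.568)| = 0.424 V

0.424 V


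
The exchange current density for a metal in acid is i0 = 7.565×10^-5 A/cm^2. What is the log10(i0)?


i0 = 7.565×10^-5 A/cm^2
log10(i0) = -4.121

-4.121


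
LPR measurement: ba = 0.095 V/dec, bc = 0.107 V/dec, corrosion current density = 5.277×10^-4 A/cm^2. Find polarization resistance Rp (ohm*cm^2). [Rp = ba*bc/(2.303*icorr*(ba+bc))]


Apply the Stern-Geary equation: Rp = ba*bc / (2.303*icorr*(ba+bc))
ba*bc = 0.095*0.107 = 0.010165
ba+bc = 0.202; 2.303*icorr*(ba+bc) = 2.303*5.277×10^-4*0.202 = 2.4548921×10^-4
Rp = 0.010165 / 2.4548921×10^-4 = 41.41 ohm*cm^2

41.41 ohm*cm^2


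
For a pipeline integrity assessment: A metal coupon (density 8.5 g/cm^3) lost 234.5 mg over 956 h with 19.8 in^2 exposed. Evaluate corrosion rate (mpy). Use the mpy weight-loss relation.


Apply the mpy weight-loss relation: CR = 534 * W / (D * A * T)
Numerator: 534 * 234.5 = 125223.0
Denominator: 8.5 * 19.8 * 956 = 160894.8
CR = 125223.0 / 160894.8 = 0.77829 mpy

0.77829 mpy


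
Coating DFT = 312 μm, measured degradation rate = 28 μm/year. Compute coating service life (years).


Service life = thickness / degradation rate
Life = 312 / 28 = 11.1 years

11.1 years


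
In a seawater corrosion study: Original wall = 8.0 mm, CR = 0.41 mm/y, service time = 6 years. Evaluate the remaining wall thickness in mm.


Remaining wall = original − CR × time
t = 8.0 − 0.41*6 = 8.0 − 2.46 = 5.54 mm

5.54 mm


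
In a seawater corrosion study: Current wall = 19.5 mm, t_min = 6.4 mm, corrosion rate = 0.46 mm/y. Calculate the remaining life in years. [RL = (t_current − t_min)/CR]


Apply the remaining-life relation: RL = (t_current − t_min) / CR
RL = (19.5 − 6.4) / 0.46 = 13.1 / 0.46 = 28.5 years

28.5 years


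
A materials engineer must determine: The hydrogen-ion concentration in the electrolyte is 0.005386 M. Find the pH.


pH = −log10[H+]
pH = −log10(0.005386) = 2.27

2.27


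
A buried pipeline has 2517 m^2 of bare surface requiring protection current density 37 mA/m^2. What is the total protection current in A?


I = area * current density, then convert mA → A (÷1000)
I = 2517 * 37 / 1000 = 93.13 A

93.13 A


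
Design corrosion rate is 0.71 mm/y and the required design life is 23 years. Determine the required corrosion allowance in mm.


Corrosion allowance = CR × design life
CA = 0.71 * 23 = 16.33 mm

16.33 mm


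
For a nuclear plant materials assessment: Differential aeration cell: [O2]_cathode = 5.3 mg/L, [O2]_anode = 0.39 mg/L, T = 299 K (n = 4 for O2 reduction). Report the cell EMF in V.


Apply the Nernst concentration-cell relation: E = (RT/nF)*ln(C_cathode/C_anode)
RT/nF = 8.314*299/(4*96485) = 0.00644112 V
ln(5.3/0.39) = 2.60932
E = 0.00644112 * 2.60932 = 0.01681 V

0.01681 V


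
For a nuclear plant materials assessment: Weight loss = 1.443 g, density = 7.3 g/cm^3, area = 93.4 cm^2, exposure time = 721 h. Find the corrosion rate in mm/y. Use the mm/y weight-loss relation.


Apply the mm/y weight-loss relation: CR = 87600 * W / (D * A * T)
Numerator: 87600 * 1.443 = 126406.8
Denominator: 7.3 * 93.4 * 721 = 491592.22
CR = 126406.8 / 491592.22 = 0.2571 mm/y

0.2571 mm/y


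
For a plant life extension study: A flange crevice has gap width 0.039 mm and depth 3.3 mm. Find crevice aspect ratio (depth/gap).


Aspect ratio = depth / gap
Ratio = 3.3 / 0.039 = 84.6

84.6


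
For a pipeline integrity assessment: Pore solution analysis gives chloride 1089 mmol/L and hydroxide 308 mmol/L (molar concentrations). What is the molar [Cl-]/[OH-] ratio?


Threshold parameter = [Cl-] / [OH-] (molar basis; both in mmol/L, so units cancel)
Ratio = 1089 / 308 = 3.54

3.54


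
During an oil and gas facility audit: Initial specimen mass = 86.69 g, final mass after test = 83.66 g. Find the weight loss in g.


Weight loss = initial − final
WL = 86.69 − 83.66 = 3.03 g

3.03 g


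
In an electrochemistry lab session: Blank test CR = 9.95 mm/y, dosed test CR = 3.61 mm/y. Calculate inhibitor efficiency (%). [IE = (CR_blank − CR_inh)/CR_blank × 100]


Apply the inhibitor-efficiency definition: IE = (CR_blank − CR_inh)/CR_blank × 100
IE = (9.95 − 3.61) / 9.95 × 100
IE = 6.34 / 9.95 × 100 = 63.7 %

63.7 %


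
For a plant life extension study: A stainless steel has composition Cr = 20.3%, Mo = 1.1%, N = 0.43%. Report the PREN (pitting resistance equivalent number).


Apply the PREN formula: PREN = Cr + 3.3*Mo + 16*N
PREN = 20.3 + 3.3*1.1 + 16*0.43
PREN = 20.3 + 3.63 + 6.88 = 30.81

30.81


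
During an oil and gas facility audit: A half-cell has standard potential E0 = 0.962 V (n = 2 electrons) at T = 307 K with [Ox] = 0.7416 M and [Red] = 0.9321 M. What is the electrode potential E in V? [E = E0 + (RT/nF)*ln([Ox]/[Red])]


Apply the Nernst equation: E = E0 + (RT/nF)*ln([Ox]/[Red])
Step 1: RT/nF = 8.314*307/(2*96485) = 0.01322692 V
Step 2: [Ox]/[Red] = 0.7416/0.9321 = 0.795623
Step 3: ln(0.795623) = -0.22863
Step 4: correction = 0.01322692 * -0.22863 = -0.003 V
E = 0.962 + -0.003 = 0.959 V

0.959 V


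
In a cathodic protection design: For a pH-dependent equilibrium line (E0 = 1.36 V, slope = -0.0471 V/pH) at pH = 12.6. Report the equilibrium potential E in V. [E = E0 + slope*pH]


Apply the Pourbaix line equation: E = E0 + slope*pH
E = 1.36 + (-0.0471)*12.6 = 1.36 + (-0.59346) = 0.76654 V
Rounded to 3 decimal places: E = 0.767 V

0.767 V


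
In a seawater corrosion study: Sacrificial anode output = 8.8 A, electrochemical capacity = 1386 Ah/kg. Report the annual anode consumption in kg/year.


Annual consumption = current * hours per year / capacity
Rate = 8.8 * 8760 / 1386 = 55.6 kg/year

55.6 kg/year


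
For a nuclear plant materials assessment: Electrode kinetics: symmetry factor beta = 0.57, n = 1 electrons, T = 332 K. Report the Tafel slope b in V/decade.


Apply the Tafel slope relation: b = 2.303*R*T/(beta*n*F)
Numerator: 2.303 * 8.314 * 332 = 6356.85
Denominator: 0.57 * 1 * 96485 = 54996.45
b = 6356.85 / 54996.45 = 0.116 V/decade

0.116 V/decade


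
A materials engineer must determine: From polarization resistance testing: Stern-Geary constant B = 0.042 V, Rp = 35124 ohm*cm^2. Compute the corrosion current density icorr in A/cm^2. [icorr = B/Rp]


Apply the Stern-Geary relation: icorr = B / Rp
icorr = 0.042 / 35124 = 1.196×10^-6 A/cm^2

1.196×10^-6 A/cm^2


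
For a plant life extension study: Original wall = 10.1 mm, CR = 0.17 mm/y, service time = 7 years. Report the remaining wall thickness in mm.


Remaining wall = original − CR × time
t = 10.1 − 0.17*7 = 10.1 − 1.19 = 8.91 mm

8.91 mm


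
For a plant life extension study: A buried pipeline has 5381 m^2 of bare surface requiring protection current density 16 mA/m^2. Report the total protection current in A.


I = area * current density, then convert mA → A (÷1000)
I = 5381 * 16 / 1000 = 86.1 A

86.1 A


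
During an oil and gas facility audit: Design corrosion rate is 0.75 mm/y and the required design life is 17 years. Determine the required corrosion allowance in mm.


Corrosion allowance = CR × design life
CA = 0.75 * 17 = 12.75 mm

12.75 mm


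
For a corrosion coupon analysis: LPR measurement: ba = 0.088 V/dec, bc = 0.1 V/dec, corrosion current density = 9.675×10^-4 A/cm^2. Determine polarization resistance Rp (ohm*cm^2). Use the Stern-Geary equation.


Apply the Stern-Geary equation: Rp = ba*bc / (2.303*icorr*(ba+bc))
ba*bc = 0.088*0.1 = 0.0088
ba+bc = 0.188; 2.303*icorr*(ba+bc) = 2.303*9.675×10^-4*0.188 = 4.1889267×10^-4
Rp = 0.0088 / 4.1889267×10^-4 = 21.0 ohm*cm^2

21.0 ohm*cm^2


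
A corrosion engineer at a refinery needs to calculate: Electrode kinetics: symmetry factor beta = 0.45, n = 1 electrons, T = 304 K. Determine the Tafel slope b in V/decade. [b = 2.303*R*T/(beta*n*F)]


Apply the Tafel slope relation: b = 2.303*R*T/(beta*n*F)
Numerator: 2.303 * 8.314 * 304 = 5820.73
Denominator: 0.45 * 1 * 96485 = 43418.25
b = 5820.73 / 43418.25 = 0.1341 V/decade

0.1341 V/decade


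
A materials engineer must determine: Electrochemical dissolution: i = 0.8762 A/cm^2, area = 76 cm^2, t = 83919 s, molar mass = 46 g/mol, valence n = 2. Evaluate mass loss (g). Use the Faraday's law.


Apply Faraday's law: m = i*A*t*M / (n*F)
Total charge passed Q = i*A*t = 0.8762*76*83919 = 5588266.9128 C
m = Q*M/(n*F) = 5588266.9128*46/(2*96485) = 1332.126 g

1332.126 g


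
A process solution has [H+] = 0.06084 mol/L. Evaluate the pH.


pH = −log10[H+]
pH = −log10(0.06084) = 1.22

1.22


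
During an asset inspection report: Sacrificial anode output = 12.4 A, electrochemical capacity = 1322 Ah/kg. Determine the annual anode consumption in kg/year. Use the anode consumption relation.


Annual consumption = current * hours per year / capacity
Rate = 12.4 * 8760 / 1322 = 82.2 kg/year

82.2 kg/year


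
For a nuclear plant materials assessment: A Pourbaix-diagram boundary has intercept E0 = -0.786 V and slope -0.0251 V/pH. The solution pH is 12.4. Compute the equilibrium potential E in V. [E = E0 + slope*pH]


Apply the Pourbaix line equation: E = E0 + slope*pH
E = -0.786 + (-0.0251)*12.4 = -0.786 + (-0.31124) = -1.09724 V
Rounded to 4 decimal places: E = -1.0972 V

-1.0972 V


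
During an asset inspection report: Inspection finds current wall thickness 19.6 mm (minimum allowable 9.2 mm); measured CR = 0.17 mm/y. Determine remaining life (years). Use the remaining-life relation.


Apply the remaining-life relation: RL = (t_current − t_min) / CR
RL = (19.6 − 9.2) / 0.17 = 10.4 / 0.17 = 61.2 years

61.2 years


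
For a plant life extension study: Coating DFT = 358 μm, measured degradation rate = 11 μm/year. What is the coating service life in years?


Service life = thickness / degradation rate
Life = 358 / 11 = 32.5 years

32.5 years


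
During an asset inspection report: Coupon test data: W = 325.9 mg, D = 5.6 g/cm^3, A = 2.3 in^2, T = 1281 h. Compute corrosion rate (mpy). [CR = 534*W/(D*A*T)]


Apply the mpy weight-loss relation: CR = 534 * W / (D * A * T)
Numerator: 534 * 325.9 = 174030.6
Denominator: 5.6 * 2.3 * 1281 = 16499.28
CR = 174030.6 / 16499.28 = 10.5478 mpy

10.5478 mpy


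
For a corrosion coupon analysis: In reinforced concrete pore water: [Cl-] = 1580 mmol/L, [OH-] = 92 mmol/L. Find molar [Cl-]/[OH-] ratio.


Threshold parameter = [Cl-] / [OH-] (molar basis; both in mmol/L, so units cancel)
Ratio = 1580 / 92 = 17.17

17.17


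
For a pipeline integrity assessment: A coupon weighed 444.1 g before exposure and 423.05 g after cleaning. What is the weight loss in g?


Weight loss = initial − final
WL = 444.1 − 423.05 = 21.05 g

21.05 g


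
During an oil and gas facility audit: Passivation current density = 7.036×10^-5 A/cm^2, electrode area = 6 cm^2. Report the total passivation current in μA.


I = i_pass * A, then convert A → μA (×10^6)
I = 7.036×10^-5 * 6 * 10^6 = 422.16 μA

422.16 μA


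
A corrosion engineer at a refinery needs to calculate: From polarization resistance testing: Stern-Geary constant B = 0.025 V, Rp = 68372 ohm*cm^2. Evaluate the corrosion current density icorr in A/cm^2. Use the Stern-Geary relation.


Apply the Stern-Geary relation: icorr = B / Rp
icorr = 0.025 / 68372 = 3.656×10^-7 A/cm^2

3.656×10^-7 A/cm^2


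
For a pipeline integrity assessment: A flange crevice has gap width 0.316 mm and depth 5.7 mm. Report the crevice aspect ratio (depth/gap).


Aspect ratio = depth / gap
Ratio = 5.7 / 0.316 = 18.0

18.0


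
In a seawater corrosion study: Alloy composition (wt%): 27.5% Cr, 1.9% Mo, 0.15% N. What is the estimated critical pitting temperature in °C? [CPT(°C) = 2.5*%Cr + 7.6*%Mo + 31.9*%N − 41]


Apply the ASTM G48 empirical CPT estimate: CPT(°C) = 2.5*%Cr + 7.6*%Mo + 31.9*%N − 41
2.5*27.5 = 68.75; 7.6*1.9 = 14.44; 31.9*0.15 = 4.785
CPT = 68.75 + 14.44 + 4.785 − 41 = 46.975 °C
Rounded to 0.1 °C: CPT ≈ 47.0 °C

47.0 °C


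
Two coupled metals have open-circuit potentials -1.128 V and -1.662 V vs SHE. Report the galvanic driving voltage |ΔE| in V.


Driving voltage is the absolute potential difference.
|ΔE| = |-1.128 − (-1.662)| = 0.534 V

0.534 V


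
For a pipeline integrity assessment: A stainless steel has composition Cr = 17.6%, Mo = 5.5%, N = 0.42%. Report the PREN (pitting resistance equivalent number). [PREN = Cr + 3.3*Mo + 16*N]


Apply the PREN formula: PREN = Cr + 3.3*Mo + 16*N
PREN = 17.6 + 3.3*5.5 + 16*0.42
PREN = 17.6 + 18.15 + 6.72 = 42.47

42.47


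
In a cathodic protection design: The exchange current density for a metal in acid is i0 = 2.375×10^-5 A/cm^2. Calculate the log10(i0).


i0 = 2.375×10^-5 A/cm^2
log10(i0) = -4.624

-4.624


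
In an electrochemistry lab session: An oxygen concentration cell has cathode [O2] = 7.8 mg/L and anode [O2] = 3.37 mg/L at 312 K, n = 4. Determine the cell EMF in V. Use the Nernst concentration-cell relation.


Apply the Nernst concentration-cell relation: E = (RT/nF)*ln(C_cathode/C_anode)
RT/nF = 8.314*312/(4*96485) = 0.00672117 V
ln(7.8/3.37) = 0.83921
E = 0.00672117 * 0.83921 = 0.00564 V

0.00564 V


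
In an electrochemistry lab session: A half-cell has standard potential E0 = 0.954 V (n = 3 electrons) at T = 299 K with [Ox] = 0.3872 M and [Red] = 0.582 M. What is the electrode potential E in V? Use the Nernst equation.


Apply the Nernst equation: E = E0 + (RT/nF)*ln([Ox]/[Red])
Step 1: RT/nF = 8.314*299/(3*96485) = 0.00858816 V
Step 2: [Ox]/[Red] = 0.3872/0.582 = 0.665292
Step 3: ln(0.665292) = -0.407529
Step 4: correction = 0.00858816 * -0.407529 = -0.003 V
E = 0.954 + -0.003 = 0.951 V

0.951 V


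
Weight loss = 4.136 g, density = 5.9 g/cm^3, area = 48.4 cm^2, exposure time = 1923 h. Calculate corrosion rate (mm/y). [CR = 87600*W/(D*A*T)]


Apply the mm/y weight-loss relation: CR = 87600 * W / (D * A * T)
Numerator: 87600 * 4.136 = 362313.6
Denominator: 5.9 * 48.4 * 1923 = 549131.88
CR = 362313.6 / 549131.88 = 0.659793 mm/y

0.659793 mm/y


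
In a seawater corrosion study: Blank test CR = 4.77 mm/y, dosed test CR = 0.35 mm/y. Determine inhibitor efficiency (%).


Apply the inhibitor-efficiency definition: IE = (CR_blank − CR_inh)/CR_blank × 100
IE = (4.77 − 0.35) / 4.77 × 100
IE = 4.42 / 4.77 × 100 = 92.7 %

92.7 %


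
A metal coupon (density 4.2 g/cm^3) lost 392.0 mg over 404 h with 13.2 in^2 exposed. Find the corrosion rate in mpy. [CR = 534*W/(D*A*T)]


Apply the mpy weight-loss relation: CR = 534 * W / (D * A * T)
Numerator: 534 * 392.0 = 209328.0
Denominator: 4.2 * 13.2 * 404 = 22397.76
CR = 209328.0 / 22397.76 = 9.3459 mpy

9.3459 mpy


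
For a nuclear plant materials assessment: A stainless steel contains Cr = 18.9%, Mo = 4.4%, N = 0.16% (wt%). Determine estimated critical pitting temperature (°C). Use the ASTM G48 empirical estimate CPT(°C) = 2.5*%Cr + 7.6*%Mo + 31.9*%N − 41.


Apply the ASTM G48 empirical CPT estimate: CPT(°C) = 2.5*%Cr + 7.6*%Mo + 31.9*%N − 41
2.5*18.9 = 47.25; 7.6*4.4 = 33.44; 31.9*0.16 = 5.104
CPT = 47.25 + 33.44 + 5.104 − 41 = 44.794 °C
Rounded to 0.1 °C: CPT ≈ 44.8 °C

44.8 °C


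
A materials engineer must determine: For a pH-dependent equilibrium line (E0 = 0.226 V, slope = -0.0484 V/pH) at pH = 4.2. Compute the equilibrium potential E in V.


Apply the Pourbaix line equation: E = E0 + slope*pH
E = 0.226 + (-0.0484)*4.2 = 0.226 + (-0.20328) = 0.02272 V
Rounded to 4 decimal places: E = 0.0227 V

0.0227 V


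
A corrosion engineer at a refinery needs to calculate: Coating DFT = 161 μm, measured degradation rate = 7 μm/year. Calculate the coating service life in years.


Service life = thickness / degradation rate
Life = 161 / 7 = 23.0 years

23.0 years


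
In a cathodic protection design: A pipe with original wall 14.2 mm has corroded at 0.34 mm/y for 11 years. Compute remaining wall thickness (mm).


Remaining wall = original − CR × time
t = 14.2 − 0.34*11 = 14.2 − 3.74 = 10.46 mm

10.46 mm


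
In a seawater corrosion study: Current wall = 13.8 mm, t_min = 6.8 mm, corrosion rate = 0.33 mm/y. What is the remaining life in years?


Apply the remaining-life relation: RL = (t_current − t_min) / CR
RL = (13.8 − 6.8) / 0.33 = 7.0 / 0.33 = 21.2 years

21.2 years


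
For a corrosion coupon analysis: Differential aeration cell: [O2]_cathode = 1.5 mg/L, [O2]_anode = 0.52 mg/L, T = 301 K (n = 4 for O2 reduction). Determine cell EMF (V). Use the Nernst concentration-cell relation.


Apply the Nernst concentration-cell relation: E = (RT/nF)*ln(C_cathode/C_anode)
RT/nF = 8.314*301/(4*96485) = 0.0064842 V
ln(1.5/0.52) = 1.05939
E = 0.0064842 * 1.05939 = 0.00687 V

0.00687 V
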